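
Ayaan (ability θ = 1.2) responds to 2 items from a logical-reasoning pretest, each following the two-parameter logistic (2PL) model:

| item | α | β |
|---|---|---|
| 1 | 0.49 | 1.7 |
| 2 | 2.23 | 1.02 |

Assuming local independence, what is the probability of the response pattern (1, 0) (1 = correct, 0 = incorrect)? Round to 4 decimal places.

0.1761

P(θ) = 1 / (1 + exp(−α(θ − β)))
P_1 = 1/(1+e^{0.2450}) = 0.4391
P_2 = 1/(1+e^{-0.4014}) = 0.5990
L = P_1 × (1−P_2) = 0.4391 × 0.4010 = 0.17605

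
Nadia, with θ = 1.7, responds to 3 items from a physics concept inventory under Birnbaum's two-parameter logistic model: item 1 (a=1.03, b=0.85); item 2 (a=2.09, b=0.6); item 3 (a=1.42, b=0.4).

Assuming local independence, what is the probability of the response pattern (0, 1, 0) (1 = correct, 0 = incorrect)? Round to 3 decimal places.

0.036

P(θ) = 1 / (1 + exp(−a(θ − b)))
P_1 = 1/(1+e^{-0.8755}) = 0.7059
P_2 = 1/(1+e^{-2.2990}) = 0.9088
P_3 = 1/(1+e^{-1.8460}) = 0.8637
L = (1−P_1) × P_2 × (1−P_3) = 0.2941 × 0.9088 × 0.1363 = 0.03644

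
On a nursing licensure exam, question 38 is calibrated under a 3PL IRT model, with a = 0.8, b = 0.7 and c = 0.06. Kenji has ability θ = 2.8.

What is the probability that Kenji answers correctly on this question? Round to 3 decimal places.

0.852

P(θ) = c + (1 − c) · 1 / (1 + exp(−a(θ − b)))
Exponent: 0.8 × (2.8 − 0.7) = 1.6800
1/(1 + e^{-1.6800}) = 0.8429
P = 0.06 + 0.94 × 0.8429 = 0.8523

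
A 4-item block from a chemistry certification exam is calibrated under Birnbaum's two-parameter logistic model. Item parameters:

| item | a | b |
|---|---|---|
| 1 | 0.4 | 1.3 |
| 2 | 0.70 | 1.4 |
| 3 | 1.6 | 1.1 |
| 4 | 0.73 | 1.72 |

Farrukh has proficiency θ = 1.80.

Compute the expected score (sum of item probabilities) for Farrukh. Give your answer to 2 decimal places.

P(θ) = 1 / (1 + exp(−a(θ − b)))
P_1 = 1/(1+e^{-0.2000}) = 0.5498
P_2 = 1/(1+e^{-0.2800}) = 0.5695
P_3 = 1/(1+e^{-1.1200}) = 0.7540
P_4 = 1/(1+e^{-0.0584}) = 0.5146
E[score] = 0.5498 + 0.5695 + 0.7540 + 0.5146 = 2.3880

2.39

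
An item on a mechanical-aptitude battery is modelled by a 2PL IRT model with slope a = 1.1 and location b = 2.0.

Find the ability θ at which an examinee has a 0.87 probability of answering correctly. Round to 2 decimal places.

3.73

P(θ) = 1 / (1 + exp(−a(θ − b)))
logit = ln(0.8700/0.1300) = 1.9010
θ = b + logit/(a) = 2.0 + 1.9010/1.1000 = 3.7281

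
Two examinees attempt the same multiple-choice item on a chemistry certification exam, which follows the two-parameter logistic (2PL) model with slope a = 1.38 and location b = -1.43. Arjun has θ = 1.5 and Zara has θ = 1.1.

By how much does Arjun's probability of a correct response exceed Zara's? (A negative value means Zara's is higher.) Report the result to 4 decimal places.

P(θ) = 1 / (1 + exp(−a(θ − b)))
P(Arjun) = 0.9828  [exponent 4.0434]
P(Zara) = 0.9704  [exponent 3.4914]
Difference = 0.9828 − 0.9704 = 0.0123

0.0123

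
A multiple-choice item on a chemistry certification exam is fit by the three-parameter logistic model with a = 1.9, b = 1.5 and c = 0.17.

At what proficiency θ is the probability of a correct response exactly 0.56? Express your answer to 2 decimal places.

P(θ) = c + (1 − c) · 1 / (1 + exp(−a(θ − b)))
Remove guessing floor: (0.56 − 0.17)/(1 − 0.17) = 0.4699
logit = ln(0.4699/0.5301) = -0.1206
θ = b + logit/(a) = 1.5 + (-0.1206)/1.9000 = 1.4365

1.44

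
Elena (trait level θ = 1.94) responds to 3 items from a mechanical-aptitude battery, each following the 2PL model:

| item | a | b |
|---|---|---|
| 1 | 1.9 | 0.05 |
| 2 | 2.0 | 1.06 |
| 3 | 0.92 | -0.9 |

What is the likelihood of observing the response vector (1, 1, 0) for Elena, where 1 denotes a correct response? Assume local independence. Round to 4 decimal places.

P(θ) = 1 / (1 + exp(−a(θ − b)))
P_1 = 1/(1+e^{-3.5910}) = 0.9732
P_2 = 1/(1+e^{-1.7600}) = 0.8532
P_3 = 1/(1+e^{-2.6128}) = 0.9317
L = P_1 × P_2 × (1−P_3) = 0.9732 × 0.8532 × 0.0683 = 0.05673

0.0567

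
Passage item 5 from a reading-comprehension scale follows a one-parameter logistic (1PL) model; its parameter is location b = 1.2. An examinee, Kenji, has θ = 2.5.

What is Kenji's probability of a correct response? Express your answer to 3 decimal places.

0.786

P(θ) = 1 / (1 + exp(−(θ − b)))
Exponent: (2.5 − 1.2) = 1.3000
1/(1 + e^{-1.3000}) = 0.7858
P = 0.7858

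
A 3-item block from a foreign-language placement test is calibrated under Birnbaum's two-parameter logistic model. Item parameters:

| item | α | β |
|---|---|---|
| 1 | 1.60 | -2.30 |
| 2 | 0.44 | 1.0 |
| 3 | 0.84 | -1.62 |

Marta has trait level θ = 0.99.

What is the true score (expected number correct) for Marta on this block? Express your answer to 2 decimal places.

P(θ) = 1 / (1 + exp(−α(θ − β)))
P_1 = 1/(1+e^{-5.2640}) = 0.9949
P_2 = 1/(1+e^{0.0044}) = 0.4989
P_3 = 1/(1+e^{-2.1924}) = 0.8996
E[score] = 0.9949 + 0.4989 + 0.8996 = 2.3933

2.39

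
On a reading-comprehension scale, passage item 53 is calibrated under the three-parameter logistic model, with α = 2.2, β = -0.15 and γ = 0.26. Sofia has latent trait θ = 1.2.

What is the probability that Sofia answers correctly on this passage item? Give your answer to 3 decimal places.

0.964

P(θ) = γ + (1 − γ) · 1 / (1 + exp(−α(θ − β)))
Exponent: 2.2 × (1.2 − (-0.15)) = 2.9700
1/(1 + e^{-2.9700}) = 0.9512
P = 0.26 + 0.74 × 0.9512 = 0.9639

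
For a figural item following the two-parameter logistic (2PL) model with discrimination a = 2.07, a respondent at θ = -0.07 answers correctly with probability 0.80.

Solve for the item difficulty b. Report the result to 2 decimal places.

-0.74

P(θ) = 1 / (1 + exp(−a(θ − b)))
logit(0.80) = ln(0.80/0.20) = 1.3863
b = θ − logit/(a) = -0.07 − 1.3863/2.0700 = -0.7397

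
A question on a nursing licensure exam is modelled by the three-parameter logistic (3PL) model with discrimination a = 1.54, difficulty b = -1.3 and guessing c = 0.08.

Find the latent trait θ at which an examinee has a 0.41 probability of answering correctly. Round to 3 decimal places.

-1.677

P(θ) = c + (1 − c) · 1 / (1 + exp(−a(θ − b)))
Remove guessing floor: (0.41 − 0.08)/(1 − 0.08) = 0.3587
logit = ln(0.3587/0.6413) = -0.5810
θ = b + logit/(a) = -1.3 + (-0.5810)/1.5400 = -1.6773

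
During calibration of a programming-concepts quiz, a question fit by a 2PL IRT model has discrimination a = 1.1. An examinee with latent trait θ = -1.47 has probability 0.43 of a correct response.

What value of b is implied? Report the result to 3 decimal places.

P(θ) = 1 / (1 + exp(−a(θ − b)))
logit(0.43) = ln(0.43/0.57) = -0.2819
b = θ − logit/(a) = -1.47 − (-0.2819)/1.1000 = -1.2138

-1.214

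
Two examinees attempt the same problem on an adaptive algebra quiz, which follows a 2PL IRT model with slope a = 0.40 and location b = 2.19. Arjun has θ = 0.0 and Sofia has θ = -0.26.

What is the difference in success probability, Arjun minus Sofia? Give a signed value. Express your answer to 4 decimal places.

0.0211

P(θ) = 1 / (1 + exp(−a(θ − b)))
P(Arjun) = 0.2940  [exponent -0.8760]
P(Sofia) = 0.2729  [exponent -0.9800]
Difference = 0.2940 − 0.2729 = 0.0211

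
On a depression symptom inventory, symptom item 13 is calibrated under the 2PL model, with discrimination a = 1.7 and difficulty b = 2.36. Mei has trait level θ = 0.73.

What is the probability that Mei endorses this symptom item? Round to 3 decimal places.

P(θ) = 1 / (1 + exp(−a(θ − b)))
Exponent: 1.7 × (0.73 − 2.36) = -2.7710
1/(1 + e^{2.7710}) = 0.0589

0.059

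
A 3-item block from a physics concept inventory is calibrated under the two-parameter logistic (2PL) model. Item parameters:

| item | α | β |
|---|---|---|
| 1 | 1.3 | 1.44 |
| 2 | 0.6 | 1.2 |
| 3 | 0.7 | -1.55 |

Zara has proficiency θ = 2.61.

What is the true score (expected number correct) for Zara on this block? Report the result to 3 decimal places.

2.469

P(θ) = 1 / (1 + exp(−α(θ − β)))
P_1 = 1/(1+e^{-1.5210}) = 0.8207
P_2 = 1/(1+e^{-0.8460}) = 0.6997
P_3 = 1/(1+e^{-2.9120}) = 0.9484
E[score] = 0.8207 + 0.6997 + 0.9484 = 2.4688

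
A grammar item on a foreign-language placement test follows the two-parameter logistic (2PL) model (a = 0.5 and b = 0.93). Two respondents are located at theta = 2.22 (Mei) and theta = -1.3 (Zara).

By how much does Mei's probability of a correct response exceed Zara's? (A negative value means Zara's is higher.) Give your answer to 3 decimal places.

0.409

P(theta) = 1 / (1 + exp(−a(theta − b)))
P(Mei) = 0.6559  [exponent 0.6450]
P(Zara) = 0.2469  [exponent -1.1150]
Difference = 0.6559 − 0.2469 = 0.4089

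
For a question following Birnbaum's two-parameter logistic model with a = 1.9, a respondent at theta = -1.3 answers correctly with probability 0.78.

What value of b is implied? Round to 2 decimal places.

-1.97

P(theta) = 1 / (1 + exp(−a(theta − b)))
logit(0.78) = ln(0.78/0.22) = 1.2657
b = theta − logit/(a) = -1.3 − 1.2657/1.9000 = -1.9661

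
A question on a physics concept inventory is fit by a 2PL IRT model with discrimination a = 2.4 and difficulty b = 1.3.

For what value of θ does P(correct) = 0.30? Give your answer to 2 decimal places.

0.95

P(θ) = 1 / (1 + exp(−a(θ − b)))
logit = ln(0.3000/0.7000) = -0.8473
θ = b + logit/(a) = 1.3 + (-0.8473)/2.4000 = 0.9470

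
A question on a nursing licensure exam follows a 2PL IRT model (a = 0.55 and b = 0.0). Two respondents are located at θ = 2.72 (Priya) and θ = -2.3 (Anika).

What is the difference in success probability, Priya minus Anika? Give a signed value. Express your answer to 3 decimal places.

P(θ) = 1 / (1 + exp(−a(θ − b)))
P(Priya) = 0.8170  [exponent 1.4960]
P(Anika) = 0.2201  [exponent -1.2650]
Difference = 0.8170 − 0.2201 = 0.5969

0.597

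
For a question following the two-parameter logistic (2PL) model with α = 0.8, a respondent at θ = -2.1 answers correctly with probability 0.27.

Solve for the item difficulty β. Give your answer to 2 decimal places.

-0.86

P(θ) = 1 / (1 + exp(−α(θ − β)))
logit(0.27) = ln(0.27/0.73) = -0.9946
β = θ − logit/(α) = -2.1 − (-0.9946)/0.8000 = -0.8567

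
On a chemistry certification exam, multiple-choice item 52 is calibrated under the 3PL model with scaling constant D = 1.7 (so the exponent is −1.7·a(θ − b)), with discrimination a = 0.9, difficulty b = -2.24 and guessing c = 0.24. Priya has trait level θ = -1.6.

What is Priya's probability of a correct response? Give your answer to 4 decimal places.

0.7925

P(θ) = c + (1 − c) · 1 / (1 + exp(−D·a(θ − b)))
Exponent: 1.7 × 0.9 × (-1.6 − (-2.24)) = 0.9792
1/(1 + e^{-0.9792}) = 0.7269
P = 0.24 + 0.76 × 0.7269 = 0.7925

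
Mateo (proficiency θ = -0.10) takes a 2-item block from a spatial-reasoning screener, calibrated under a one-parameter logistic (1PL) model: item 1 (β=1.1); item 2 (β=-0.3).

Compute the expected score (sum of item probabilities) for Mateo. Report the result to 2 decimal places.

P(θ) = 1 / (1 + exp(−(θ − β)))
P_1 = 1/(1+e^{1.2000}) = 0.2315
P_2 = 1/(1+e^{-0.2000}) = 0.5498
E[score] = 0.2315 + 0.5498 = 0.7813

0.78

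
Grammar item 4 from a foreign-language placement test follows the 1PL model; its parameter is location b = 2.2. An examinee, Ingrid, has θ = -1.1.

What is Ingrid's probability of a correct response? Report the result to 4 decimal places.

P(θ) = 1 / (1 + exp(−(θ − b)))
Exponent: (-1.1 − 2.2) = -3.3000
1/(1 + e^{3.3000}) = 0.0356
P = 0.0356

0.0356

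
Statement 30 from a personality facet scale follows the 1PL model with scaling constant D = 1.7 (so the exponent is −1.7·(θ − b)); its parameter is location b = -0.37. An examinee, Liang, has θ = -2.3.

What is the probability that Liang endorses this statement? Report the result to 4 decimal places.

0.0362

P(θ) = 1 / (1 + exp(−D·(θ − b)))
Exponent: 1.7 × (-2.3 − (-0.37)) = -3.2810
1/(1 + e^{3.2810}) = 0.0362
P = 0.0362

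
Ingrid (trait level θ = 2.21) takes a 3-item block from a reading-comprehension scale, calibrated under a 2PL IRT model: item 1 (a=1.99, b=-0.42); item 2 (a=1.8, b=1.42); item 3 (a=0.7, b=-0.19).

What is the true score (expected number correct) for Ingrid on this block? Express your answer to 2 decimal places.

P(θ) = 1 / (1 + exp(−a(θ − b)))
P_1 = 1/(1+e^{-5.2337}) = 0.9947
P_2 = 1/(1+e^{-1.4220}) = 0.8057
P_3 = 1/(1+e^{-1.6800}) = 0.8429
E[score] = 0.9947 + 0.8057 + 0.8429 = 2.6433

2.64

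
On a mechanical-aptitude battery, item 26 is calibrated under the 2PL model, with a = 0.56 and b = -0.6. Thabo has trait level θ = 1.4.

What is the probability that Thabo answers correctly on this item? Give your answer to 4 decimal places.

P(θ) = 1 / (1 + exp(−a(θ − b)))
Exponent: 0.56 × (1.4 − (-0.6)) = 1.1200
1/(1 + e^{-1.1200}) = 0.7540

0.7540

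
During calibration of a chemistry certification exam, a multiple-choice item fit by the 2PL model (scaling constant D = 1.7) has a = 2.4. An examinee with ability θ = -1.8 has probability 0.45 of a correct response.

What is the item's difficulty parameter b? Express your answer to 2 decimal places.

-1.75

P(θ) = 1 / (1 + exp(−D·a(θ − b)))
logit(0.45) = ln(0.45/0.55) = -0.2007
b = θ − logit/(1.7·a) = -1.8 − (-0.2007)/4.0800 = -1.7508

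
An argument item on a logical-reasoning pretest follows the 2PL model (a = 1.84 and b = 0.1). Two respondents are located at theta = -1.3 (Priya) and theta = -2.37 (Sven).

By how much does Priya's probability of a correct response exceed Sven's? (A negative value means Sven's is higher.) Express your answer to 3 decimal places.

P(theta) = 1 / (1 + exp(−a(theta − b)))
P(Priya) = 0.0707  [exponent -2.5760]
P(Sven) = 0.0105  [exponent -4.5448]
Difference = 0.0707 − 0.0105 = 0.0602

0.060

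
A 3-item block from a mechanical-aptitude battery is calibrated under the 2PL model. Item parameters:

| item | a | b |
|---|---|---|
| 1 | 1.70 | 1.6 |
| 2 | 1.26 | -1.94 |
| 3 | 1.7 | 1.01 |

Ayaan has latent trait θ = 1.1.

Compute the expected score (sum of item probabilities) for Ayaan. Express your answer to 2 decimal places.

1.82

P(θ) = 1 / (1 + exp(−a(θ − b)))
P_1 = 1/(1+e^{0.8500}) = 0.2994
P_2 = 1/(1+e^{-3.8304}) = 0.9788
P_3 = 1/(1+e^{-0.1530}) = 0.5382
E[score] = 0.2994 + 0.9788 + 0.5382 = 1.8164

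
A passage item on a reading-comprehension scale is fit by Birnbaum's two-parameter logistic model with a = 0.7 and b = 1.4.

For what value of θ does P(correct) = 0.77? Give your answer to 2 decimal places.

3.13

P(θ) = 1 / (1 + exp(−a(θ − b)))
logit = ln(0.7700/0.2300) = 1.2083
θ = b + logit/(a) = 1.4 + 1.2083/0.7000 = 3.1262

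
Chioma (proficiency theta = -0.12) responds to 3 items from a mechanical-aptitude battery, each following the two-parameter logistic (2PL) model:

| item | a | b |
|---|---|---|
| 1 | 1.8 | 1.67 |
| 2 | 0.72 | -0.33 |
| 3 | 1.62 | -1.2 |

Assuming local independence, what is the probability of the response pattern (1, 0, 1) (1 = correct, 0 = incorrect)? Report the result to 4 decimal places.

0.0151

P(theta) = 1 / (1 + exp(−a(theta − b)))
P_1 = 1/(1+e^{3.2220}) = 0.0383
P_2 = 1/(1+e^{-0.1512}) = 0.5377
P_3 = 1/(1+e^{-1.7496}) = 0.8519
L = P_1 × (1−P_2) × P_3 = 0.0383 × 0.4623 × 0.8519 = 0.01510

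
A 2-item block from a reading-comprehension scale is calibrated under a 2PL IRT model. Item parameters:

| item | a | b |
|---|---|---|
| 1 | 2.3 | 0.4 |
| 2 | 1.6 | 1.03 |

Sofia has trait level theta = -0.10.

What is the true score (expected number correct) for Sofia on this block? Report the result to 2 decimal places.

P(theta) = 1 / (1 + exp(−a(theta − b)))
P_1 = 1/(1+e^{1.1500}) = 0.2405
P_2 = 1/(1+e^{1.8080}) = 0.1409
E[score] = 0.2405 + 0.1409 = 0.3814

0.38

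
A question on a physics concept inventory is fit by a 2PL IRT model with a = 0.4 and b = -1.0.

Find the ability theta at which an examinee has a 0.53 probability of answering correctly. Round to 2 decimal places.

-0.70

P(theta) = 1 / (1 + exp(−a(theta − b)))
logit = ln(0.5300/0.4700) = 0.1201
theta = b + logit/(a) = -1.0 + 0.1201/0.4000 = -0.6996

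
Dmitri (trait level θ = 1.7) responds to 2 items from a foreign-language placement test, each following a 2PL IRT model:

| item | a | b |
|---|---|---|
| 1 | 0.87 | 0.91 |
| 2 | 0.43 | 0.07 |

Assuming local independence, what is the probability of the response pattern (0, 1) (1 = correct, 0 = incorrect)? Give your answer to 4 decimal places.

P(θ) = 1 / (1 + exp(−a(θ − b)))
P_1 = 1/(1+e^{-0.6873}) = 0.6654
P_2 = 1/(1+e^{-0.7009}) = 0.6684
L = (1−P_1) × P_2 = 0.3346 × 0.6684 = 0.22367

0.2237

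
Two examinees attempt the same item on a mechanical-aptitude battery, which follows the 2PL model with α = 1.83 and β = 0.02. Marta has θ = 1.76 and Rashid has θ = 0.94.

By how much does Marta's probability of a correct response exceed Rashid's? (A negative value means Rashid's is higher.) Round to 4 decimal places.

0.1169

P(θ) = 1 / (1 + exp(−α(θ − β)))
P(Marta) = 0.9602  [exponent 3.1842]
P(Rashid) = 0.8434  [exponent 1.6836]
Difference = 0.9602 − 0.8434 = 0.1169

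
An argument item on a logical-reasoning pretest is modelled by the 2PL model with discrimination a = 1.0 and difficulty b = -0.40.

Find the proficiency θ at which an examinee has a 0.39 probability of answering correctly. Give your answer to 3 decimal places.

-0.847

P(θ) = 1 / (1 + exp(−a(θ − b)))
logit = ln(0.3900/0.6100) = -0.4473
θ = b + logit/(a) = -0.40 + (-0.4473)/1.0000 = -0.8473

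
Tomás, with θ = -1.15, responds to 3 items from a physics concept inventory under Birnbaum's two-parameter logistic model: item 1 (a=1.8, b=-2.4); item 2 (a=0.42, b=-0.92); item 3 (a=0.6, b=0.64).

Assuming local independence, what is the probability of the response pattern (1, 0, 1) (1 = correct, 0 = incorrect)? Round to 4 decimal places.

P(θ) = 1 / (1 + exp(−a(θ − b)))
P_1 = 1/(1+e^{-2.2500}) = 0.9047
P_2 = 1/(1+e^{0.0966}) = 0.4759
P_3 = 1/(1+e^{1.0740}) = 0.2546
L = P_1 × (1−P_2) × P_3 = 0.9047 × 0.5241 × 0.2546 = 0.12074

0.1207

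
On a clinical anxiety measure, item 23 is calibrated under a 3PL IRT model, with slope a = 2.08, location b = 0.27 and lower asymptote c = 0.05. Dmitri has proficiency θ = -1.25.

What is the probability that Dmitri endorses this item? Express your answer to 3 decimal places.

0.089

P(θ) = c + (1 − c) · 1 / (1 + exp(−a(θ − b)))
Exponent: 2.08 × (-1.25 − 0.27) = -3.1616
1/(1 + e^{3.1616}) = 0.0406
P = 0.05 + 0.95 × 0.0406 = 0.0886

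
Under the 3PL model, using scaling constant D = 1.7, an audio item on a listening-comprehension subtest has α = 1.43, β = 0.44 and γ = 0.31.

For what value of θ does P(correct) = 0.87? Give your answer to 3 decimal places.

P(θ) = γ + (1 − γ) · 1 / (1 + exp(−D·α(θ − β)))
Remove guessing floor: (0.87 − 0.31)/(1 − 0.31) = 0.8116
logit = ln(0.8116/0.1884) = 1.4604
θ = β + logit/(1.7·α) = 0.44 + 1.4604/2.4310 = 1.0407

1.041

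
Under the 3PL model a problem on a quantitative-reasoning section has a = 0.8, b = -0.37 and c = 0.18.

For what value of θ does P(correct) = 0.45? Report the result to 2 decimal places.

-1.26

P(θ) = c + (1 − c) · 1 / (1 + exp(−a(θ − b)))
Remove guessing floor: (0.45 − 0.18)/(1 − 0.18) = 0.3293
logit = ln(0.3293/0.6707) = -0.7115
θ = b + logit/(a) = -0.37 + (-0.7115)/0.8000 = -1.2594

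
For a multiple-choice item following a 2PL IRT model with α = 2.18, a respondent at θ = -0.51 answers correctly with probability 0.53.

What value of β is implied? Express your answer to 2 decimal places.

-0.57

P(θ) = 1 / (1 + exp(−α(θ − β)))
logit(0.53) = ln(0.53/0.47) = 0.1201
β = θ − logit/(α) = -0.51 − 0.1201/2.1800 = -0.5651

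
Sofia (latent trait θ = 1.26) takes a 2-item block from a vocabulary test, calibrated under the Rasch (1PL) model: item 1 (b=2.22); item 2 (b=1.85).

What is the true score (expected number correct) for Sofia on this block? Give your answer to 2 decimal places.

0.63

P(θ) = 1 / (1 + exp(−(θ − b)))
P_1 = 1/(1+e^{0.9600}) = 0.2769
P_2 = 1/(1+e^{0.5900}) = 0.3566
E[score] = 0.2769 + 0.3566 = 0.6335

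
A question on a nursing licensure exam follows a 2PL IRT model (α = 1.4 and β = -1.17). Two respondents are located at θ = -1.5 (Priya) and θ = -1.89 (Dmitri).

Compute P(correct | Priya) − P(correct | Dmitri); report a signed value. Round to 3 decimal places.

P(θ) = 1 / (1 + exp(−α(θ − β)))
P(Priya) = 0.3865  [exponent -0.4620]
P(Dmitri) = 0.2674  [exponent -1.0080]
Difference = 0.3865 − 0.2674 = 0.1191

0.119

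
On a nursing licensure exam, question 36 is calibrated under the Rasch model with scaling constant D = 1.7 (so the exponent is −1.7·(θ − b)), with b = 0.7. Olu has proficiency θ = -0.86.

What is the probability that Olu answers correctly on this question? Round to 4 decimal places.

P(θ) = 1 / (1 + exp(−D·(θ − b)))
Exponent: 1.7 × (-0.86 − 0.7) = -2.6520
1/(1 + e^{2.6520}) = 0.0659
P = 0.0659

0.0659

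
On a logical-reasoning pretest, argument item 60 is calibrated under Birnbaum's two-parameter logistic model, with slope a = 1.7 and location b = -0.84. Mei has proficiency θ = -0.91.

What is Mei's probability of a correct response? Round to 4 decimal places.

P(θ) = 1 / (1 + exp(−a(θ − b)))
Exponent: 1.7 × (-0.91 − (-0.84)) = -0.1190
1/(1 + e^{0.1190}) = 0.4703

0.4703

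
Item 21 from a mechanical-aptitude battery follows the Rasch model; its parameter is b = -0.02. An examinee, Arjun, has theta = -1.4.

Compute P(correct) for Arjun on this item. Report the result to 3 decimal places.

0.201

P(theta) = 1 / (1 + exp(−(theta − b)))
Exponent: (-1.4 − (-0.02)) = -1.3800
1/(1 + e^{1.3800}) = 0.2010
P = 0.2010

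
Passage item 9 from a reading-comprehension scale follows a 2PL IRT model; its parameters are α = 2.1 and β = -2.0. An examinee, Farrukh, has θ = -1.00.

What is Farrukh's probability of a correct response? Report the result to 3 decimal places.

P(θ) = 1 / (1 + exp(−α(θ − β)))
Exponent: 2.1 × (-1.00 − (-2.0)) = 2.1000
1/(1 + e^{-2.1000}) = 0.8909

0.891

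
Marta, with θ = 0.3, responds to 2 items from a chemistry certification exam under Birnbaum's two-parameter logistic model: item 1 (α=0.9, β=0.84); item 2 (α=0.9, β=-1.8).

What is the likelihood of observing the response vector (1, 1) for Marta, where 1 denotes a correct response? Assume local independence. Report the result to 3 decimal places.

0.331

P(θ) = 1 / (1 + exp(−α(θ − β)))
P_1 = 1/(1+e^{0.4860}) = 0.3808
P_2 = 1/(1+e^{-1.8900}) = 0.8688
L = P_1 × P_2 = 0.3808 × 0.8688 = 0.33085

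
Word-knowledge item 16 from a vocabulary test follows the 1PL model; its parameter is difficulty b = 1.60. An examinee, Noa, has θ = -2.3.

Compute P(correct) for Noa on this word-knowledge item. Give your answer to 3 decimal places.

0.020

P(θ) = 1 / (1 + exp(−(θ − b)))
Exponent: (-2.3 − 1.60) = -3.9000
1/(1 + e^{3.9000}) = 0.0198
P = 0.0198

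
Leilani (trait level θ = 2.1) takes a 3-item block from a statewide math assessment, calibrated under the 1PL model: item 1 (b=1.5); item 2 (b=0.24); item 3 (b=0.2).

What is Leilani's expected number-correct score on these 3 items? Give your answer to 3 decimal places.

P(θ) = 1 / (1 + exp(−(θ − b)))
P_1 = 1/(1+e^{-0.6000}) = 0.6457
P_2 = 1/(1+e^{-1.8600}) = 0.8653
P_3 = 1/(1+e^{-1.9000}) = 0.8699
E[score] = 0.6457 + 0.8653 + 0.8699 = 2.3808

2.381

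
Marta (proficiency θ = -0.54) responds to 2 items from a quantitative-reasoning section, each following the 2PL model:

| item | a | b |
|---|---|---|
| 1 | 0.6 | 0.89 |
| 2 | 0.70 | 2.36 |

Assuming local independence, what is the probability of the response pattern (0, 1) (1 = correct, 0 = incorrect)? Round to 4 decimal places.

0.0815

P(θ) = 1 / (1 + exp(−a(θ − b)))
P_1 = 1/(1+e^{0.8580}) = 0.2978
P_2 = 1/(1+e^{2.0300}) = 0.1161
L = (1−P_1) × P_2 = 0.7022 × 0.1161 = 0.08152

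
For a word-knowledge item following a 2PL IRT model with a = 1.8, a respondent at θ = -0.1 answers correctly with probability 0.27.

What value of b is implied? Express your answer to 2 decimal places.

0.45

P(θ) = 1 / (1 + exp(−a(θ − b)))
logit(0.27) = ln(0.27/0.73) = -0.9946
b = θ − logit/(a) = -0.1 − (-0.9946)/1.8000 = 0.4526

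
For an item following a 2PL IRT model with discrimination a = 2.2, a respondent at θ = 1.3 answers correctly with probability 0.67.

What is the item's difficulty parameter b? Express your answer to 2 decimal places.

0.98

P(θ) = 1 / (1 + exp(−a(θ − b)))
logit(0.67) = ln(0.67/0.33) = 0.7082
b = θ − logit/(a) = 1.3 − 0.7082/2.2000 = 0.9781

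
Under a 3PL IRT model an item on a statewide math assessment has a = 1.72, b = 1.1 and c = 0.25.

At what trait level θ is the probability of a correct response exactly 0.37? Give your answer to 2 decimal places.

P(θ) = c + (1 − c) · 1 / (1 + exp(−a(θ − b)))
Remove guessing floor: (0.37 − 0.25)/(1 − 0.25) = 0.1600
logit = ln(0.1600/0.8400) = -1.6582
θ = b + logit/(a) = 1.1 + (-1.6582)/1.7200 = 0.1359

0.14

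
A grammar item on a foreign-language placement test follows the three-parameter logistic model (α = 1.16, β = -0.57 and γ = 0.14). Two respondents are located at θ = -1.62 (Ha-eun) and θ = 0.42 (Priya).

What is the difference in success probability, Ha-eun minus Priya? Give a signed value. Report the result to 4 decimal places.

P(θ) = γ + (1 − γ) · 1 / (1 + exp(−α(θ − β)))
P(Ha-eun) = 0.3363  [exponent -1.2180]
P(Priya) = 0.7929  [exponent 1.1484]
Difference = 0.3363 − 0.7929 = -0.4566

-0.4566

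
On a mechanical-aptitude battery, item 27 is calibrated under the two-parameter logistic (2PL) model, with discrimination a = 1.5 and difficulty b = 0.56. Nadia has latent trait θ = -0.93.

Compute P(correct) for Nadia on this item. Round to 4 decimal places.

P(θ) = 1 / (1 + exp(−a(θ − b)))
Exponent: 1.5 × (-0.93 − 0.56) = -2.2350
1/(1 + e^{2.2350}) = 0.0967

0.0967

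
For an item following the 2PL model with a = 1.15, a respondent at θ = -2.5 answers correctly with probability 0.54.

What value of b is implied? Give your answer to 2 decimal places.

-2.64

P(θ) = 1 / (1 + exp(−a(θ − b)))
logit(0.54) = ln(0.54/0.46) = 0.1603
b = θ − logit/(a) = -2.5 − 0.1603/1.1500 = -2.6394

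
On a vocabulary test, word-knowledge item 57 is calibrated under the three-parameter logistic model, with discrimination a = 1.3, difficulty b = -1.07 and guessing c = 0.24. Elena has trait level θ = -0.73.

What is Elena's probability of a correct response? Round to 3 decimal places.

0.703

P(θ) = c + (1 − c) · 1 / (1 + exp(−a(θ − b)))
Exponent: 1.3 × (-0.73 − (-1.07)) = 0.4420
1/(1 + e^{-0.4420}) = 0.6087
P = 0.24 + 0.76 × 0.6087 = 0.7026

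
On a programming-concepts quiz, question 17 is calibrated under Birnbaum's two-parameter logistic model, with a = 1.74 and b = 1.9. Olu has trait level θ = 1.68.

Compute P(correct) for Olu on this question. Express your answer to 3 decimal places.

P(θ) = 1 / (1 + exp(−a(θ − b)))
Exponent: 1.74 × (1.68 − 1.9) = -0.3828
1/(1 + e^{0.3828}) = 0.4055

0.405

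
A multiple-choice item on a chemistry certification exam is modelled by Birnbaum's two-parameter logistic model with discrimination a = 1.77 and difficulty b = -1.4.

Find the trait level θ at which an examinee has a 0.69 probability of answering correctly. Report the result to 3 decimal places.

-0.948

P(θ) = 1 / (1 + exp(−a(θ − b)))
logit = ln(0.6900/0.3100) = 0.8001
θ = b + logit/(a) = -1.4 + 0.8001/1.7700 = -0.9480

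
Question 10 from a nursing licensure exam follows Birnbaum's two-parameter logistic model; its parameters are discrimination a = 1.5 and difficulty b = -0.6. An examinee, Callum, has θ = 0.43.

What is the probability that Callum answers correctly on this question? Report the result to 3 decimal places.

P(θ) = 1 / (1 + exp(−a(θ − b)))
Exponent: 1.5 × (0.43 − (-0.6)) = 1.5450
1/(1 + e^{-1.5450}) = 0.8242

0.824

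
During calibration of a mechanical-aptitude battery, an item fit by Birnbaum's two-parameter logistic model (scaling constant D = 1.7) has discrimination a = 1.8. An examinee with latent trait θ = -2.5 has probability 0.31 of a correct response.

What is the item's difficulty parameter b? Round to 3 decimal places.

P(θ) = 1 / (1 + exp(−D·a(θ − b)))
logit(0.31) = ln(0.31/0.69) = -0.8001
b = θ − logit/(1.7·a) = -2.5 − (-0.8001)/3.0600 = -2.2385

-2.239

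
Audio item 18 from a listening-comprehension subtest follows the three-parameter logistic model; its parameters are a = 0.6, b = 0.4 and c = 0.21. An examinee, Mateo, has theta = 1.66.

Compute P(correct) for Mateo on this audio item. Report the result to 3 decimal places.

0.748

P(theta) = c + (1 − c) · 1 / (1 + exp(−a(theta − b)))
Exponent: 0.6 × (1.66 − 0.4) = 0.7560
1/(1 + e^{-0.7560}) = 0.6805
P = 0.21 + 0.79 × 0.6805 = 0.7476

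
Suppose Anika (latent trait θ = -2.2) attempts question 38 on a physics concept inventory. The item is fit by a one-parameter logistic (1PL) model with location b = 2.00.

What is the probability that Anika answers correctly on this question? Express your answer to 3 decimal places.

0.015

P(θ) = 1 / (1 + exp(−(θ − b)))
Exponent: (-2.2 − 2.00) = -4.2000
1/(1 + e^{4.2000}) = 0.0148
P = 0.0148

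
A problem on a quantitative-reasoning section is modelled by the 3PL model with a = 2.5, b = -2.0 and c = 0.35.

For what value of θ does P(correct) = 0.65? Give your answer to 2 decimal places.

-2.06

P(θ) = c + (1 − c) · 1 / (1 + exp(−a(θ − b)))
Remove guessing floor: (0.65 − 0.35)/(1 − 0.35) = 0.4615
logit = ln(0.4615/0.5385) = -0.1542
θ = b + logit/(a) = -2.0 + (-0.1542)/2.5000 = -2.0617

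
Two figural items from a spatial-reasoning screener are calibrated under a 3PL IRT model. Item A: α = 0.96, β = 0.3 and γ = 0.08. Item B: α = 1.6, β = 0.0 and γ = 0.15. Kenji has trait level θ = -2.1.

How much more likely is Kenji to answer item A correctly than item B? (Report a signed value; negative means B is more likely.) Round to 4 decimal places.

-0.0150

P(θ) = γ + (1 − γ) · 1 / (1 + exp(−α(θ − β)))
P_A = 0.1635
P_B = 0.1785
P_A − P_B = -0.0150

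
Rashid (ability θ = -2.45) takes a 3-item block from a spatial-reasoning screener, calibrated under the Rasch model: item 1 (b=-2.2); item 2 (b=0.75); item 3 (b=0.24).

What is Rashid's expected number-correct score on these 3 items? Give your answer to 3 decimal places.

P(θ) = 1 / (1 + exp(−(θ − b)))
P_1 = 1/(1+e^{0.2500}) = 0.4378
P_2 = 1/(1+e^{3.2000}) = 0.0392
P_3 = 1/(1+e^{2.6900}) = 0.0636
E[score] = 0.4378 + 0.0392 + 0.0636 = 0.5406

0.541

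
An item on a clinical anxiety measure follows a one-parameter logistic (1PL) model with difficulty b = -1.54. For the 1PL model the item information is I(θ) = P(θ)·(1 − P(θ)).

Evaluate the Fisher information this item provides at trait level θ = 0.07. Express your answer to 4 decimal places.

0.1388

P = 1/(1+e^{-1.6100}) = 0.8334
P(1−P) = 0.8334 × 0.1666 = 0.1388
I = P(1−P) = 0.13884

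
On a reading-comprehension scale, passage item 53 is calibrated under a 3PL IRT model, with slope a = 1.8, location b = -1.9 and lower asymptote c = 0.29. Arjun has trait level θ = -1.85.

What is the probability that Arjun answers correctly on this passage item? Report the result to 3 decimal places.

0.661

P(θ) = c + (1 − c) · 1 / (1 + exp(−a(θ − b)))
Exponent: 1.8 × (-1.85 − (-1.9)) = 0.0900
1/(1 + e^{-0.0900}) = 0.5225
P = 0.29 + 0.71 × 0.5225 = 0.6610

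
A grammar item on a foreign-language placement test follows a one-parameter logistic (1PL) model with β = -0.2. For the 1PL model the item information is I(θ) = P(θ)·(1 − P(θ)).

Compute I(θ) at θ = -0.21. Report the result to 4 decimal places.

0.2500

P = 1/(1+e^{0.0100}) = 0.4975
P(1−P) = 0.4975 × 0.5025 = 0.2500
I = P(1−P) = 0.24999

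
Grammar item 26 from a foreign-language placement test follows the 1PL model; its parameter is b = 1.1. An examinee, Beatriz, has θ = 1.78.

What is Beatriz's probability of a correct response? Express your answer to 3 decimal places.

0.664

P(θ) = 1 / (1 + exp(−(θ − b)))
Exponent: (1.78 − 1.1) = 0.6800
1/(1 + e^{-0.6800}) = 0.6637
P = 0.6637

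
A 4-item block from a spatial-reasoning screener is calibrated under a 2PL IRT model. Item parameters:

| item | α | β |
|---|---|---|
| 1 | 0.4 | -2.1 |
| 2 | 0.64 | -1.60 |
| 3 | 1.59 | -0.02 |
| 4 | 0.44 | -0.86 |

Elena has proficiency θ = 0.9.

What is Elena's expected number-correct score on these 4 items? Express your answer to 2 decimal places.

P(θ) = 1 / (1 + exp(−α(θ − β)))
P_1 = 1/(1+e^{-1.2000}) = 0.7685
P_2 = 1/(1+e^{-1.6000}) = 0.8320
P_3 = 1/(1+e^{-1.4628}) = 0.8120
P_4 = 1/(1+e^{-0.7744}) = 0.6845
E[score] = 0.7685 + 0.8320 + 0.8120 + 0.6845 = 3.0970

3.10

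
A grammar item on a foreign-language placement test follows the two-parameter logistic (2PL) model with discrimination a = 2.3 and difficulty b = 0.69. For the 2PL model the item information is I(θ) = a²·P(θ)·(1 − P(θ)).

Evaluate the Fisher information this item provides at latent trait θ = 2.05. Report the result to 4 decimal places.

P = 1/(1+e^{-3.1280}) = 0.9580
P(1−P) = 0.9580 × 0.0420 = 0.0402
I = a² × P(1−P) = 2.3² × 0.0402 = 0.21269

0.2127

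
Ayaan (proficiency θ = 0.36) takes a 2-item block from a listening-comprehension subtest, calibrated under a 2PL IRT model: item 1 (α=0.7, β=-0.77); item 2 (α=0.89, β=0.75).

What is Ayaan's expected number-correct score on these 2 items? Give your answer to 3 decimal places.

1.102

P(θ) = 1 / (1 + exp(−α(θ − β)))
P_1 = 1/(1+e^{-0.7910}) = 0.6880
P_2 = 1/(1+e^{0.3471}) = 0.4141
E[score] = 0.6880 + 0.4141 = 1.1021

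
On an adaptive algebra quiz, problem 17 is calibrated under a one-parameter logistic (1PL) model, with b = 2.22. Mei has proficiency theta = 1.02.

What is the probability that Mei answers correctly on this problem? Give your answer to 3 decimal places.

P(theta) = 1 / (1 + exp(−(theta − b)))
Exponent: (1.02 − 2.22) = -1.2000
1/(1 + e^{1.2000}) = 0.2315
P = 0.2315

0.231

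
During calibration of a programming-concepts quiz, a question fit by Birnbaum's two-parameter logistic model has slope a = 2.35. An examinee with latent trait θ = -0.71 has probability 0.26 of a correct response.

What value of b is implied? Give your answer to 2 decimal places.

-0.26

P(θ) = 1 / (1 + exp(−a(θ − b)))
logit(0.26) = ln(0.26/0.74) = -1.0460
b = θ − logit/(a) = -0.71 − (-1.0460)/2.3500 = -0.2649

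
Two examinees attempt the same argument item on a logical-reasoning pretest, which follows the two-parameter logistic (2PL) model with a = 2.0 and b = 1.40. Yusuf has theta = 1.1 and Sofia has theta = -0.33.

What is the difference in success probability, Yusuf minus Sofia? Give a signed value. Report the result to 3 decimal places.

P(theta) = 1 / (1 + exp(−a(theta − b)))
P(Yusuf) = 0.3543  [exponent -0.6000]
P(Sofia) = 0.0305  [exponent -3.4600]
Difference = 0.3543 − 0.0305 = 0.3239

0.324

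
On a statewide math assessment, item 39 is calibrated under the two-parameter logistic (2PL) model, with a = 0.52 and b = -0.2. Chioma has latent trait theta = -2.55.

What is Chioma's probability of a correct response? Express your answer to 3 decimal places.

P(theta) = 1 / (1 + exp(−a(theta − b)))
Exponent: 0.52 × (-2.55 − (-0.2)) = -1.2220
1/(1 + e^{1.2220}) = 0.2276

0.228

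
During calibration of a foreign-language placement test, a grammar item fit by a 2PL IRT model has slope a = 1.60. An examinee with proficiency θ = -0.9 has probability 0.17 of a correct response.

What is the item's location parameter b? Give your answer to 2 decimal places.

0.09

P(θ) = 1 / (1 + exp(−a(θ − b)))
logit(0.17) = ln(0.17/0.83) = -1.5856
b = θ − logit/(a) = -0.9 − (-1.5856)/1.6000 = 0.0910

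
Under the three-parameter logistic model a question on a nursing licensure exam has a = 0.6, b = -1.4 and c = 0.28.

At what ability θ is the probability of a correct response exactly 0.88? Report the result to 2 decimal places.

P(θ) = c + (1 − c) · 1 / (1 + exp(−a(θ − b)))
Remove guessing floor: (0.88 − 0.28)/(1 − 0.28) = 0.8333
logit = ln(0.8333/0.1667) = 1.6094
θ = b + logit/(a) = -1.4 + 1.6094/0.6000 = 1.2824

1.28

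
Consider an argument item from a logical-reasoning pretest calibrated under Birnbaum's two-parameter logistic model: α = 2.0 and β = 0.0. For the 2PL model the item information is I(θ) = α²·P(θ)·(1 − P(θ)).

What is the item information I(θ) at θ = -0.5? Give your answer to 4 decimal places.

P = 1/(1+e^{1.0000}) = 0.2689
P(1−P) = 0.2689 × 0.7311 = 0.1966
I = α² × P(1−P) = 2.0² × 0.1966 = 0.78645

0.7864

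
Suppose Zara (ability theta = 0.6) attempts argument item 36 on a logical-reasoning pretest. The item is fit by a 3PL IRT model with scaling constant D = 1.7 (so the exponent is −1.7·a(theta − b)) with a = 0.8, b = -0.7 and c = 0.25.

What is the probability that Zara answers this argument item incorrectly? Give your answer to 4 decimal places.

0.1093

P(theta) = c + (1 − c) · 1 / (1 + exp(−D·a(theta − b)))
Exponent: 1.7 × 0.8 × (0.6 − (-0.7)) = 1.7680
1/(1 + e^{-1.7680}) = 0.8542
P = 0.25 + 0.75 × 0.8542 = 0.8907
P(incorrect) = 1 − 0.8907 = 0.1093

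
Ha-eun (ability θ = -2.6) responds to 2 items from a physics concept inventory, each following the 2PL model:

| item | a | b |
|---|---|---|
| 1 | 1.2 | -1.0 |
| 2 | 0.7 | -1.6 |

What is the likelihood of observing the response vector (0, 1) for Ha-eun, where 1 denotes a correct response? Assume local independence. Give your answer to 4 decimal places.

0.2894

P(θ) = 1 / (1 + exp(−a(θ − b)))
P_1 = 1/(1+e^{1.9200}) = 0.1279
P_2 = 1/(1+e^{0.7000}) = 0.3318
L = (1−P_1) × P_2 = 0.8721 × 0.3318 = 0.28939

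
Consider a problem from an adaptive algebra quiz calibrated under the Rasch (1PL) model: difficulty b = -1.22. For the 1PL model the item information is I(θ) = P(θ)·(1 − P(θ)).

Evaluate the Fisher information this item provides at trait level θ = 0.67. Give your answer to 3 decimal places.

0.114

P = 1/(1+e^{-1.8900}) = 0.8688
P(1−P) = 0.8688 × 0.1312 = 0.1140
I = P(1−P) = 0.11402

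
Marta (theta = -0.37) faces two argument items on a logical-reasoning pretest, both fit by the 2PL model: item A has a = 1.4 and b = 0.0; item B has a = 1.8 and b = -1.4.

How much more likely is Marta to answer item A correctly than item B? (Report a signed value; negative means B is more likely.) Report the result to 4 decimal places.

P(theta) = 1 / (1 + exp(−a(theta − b)))
P_A = 0.3733
P_B = 0.8646
P_A − P_B = -0.4913

-0.4913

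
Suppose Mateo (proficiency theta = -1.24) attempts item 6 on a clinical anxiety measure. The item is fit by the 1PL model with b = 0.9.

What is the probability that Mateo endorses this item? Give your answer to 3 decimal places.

0.105

P(theta) = 1 / (1 + exp(−(theta − b)))
Exponent: (-1.24 − 0.9) = -2.1400
1/(1 + e^{2.1400}) = 0.1053
P = 0.1053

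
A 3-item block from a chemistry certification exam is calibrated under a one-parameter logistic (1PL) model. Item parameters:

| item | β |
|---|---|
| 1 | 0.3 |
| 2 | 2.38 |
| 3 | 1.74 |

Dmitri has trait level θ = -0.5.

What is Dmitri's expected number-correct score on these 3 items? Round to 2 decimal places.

P(θ) = 1 / (1 + exp(−(θ − β)))
P_1 = 1/(1+e^{0.8000}) = 0.3100
P_2 = 1/(1+e^{2.8800}) = 0.0532
P_3 = 1/(1+e^{2.2400}) = 0.0962
E[score] = 0.3100 + 0.0532 + 0.0962 = 0.4594

0.46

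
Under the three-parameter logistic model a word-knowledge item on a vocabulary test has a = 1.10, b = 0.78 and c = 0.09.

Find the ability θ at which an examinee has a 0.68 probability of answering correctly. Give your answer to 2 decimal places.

1.34

P(θ) = c + (1 − c) · 1 / (1 + exp(−a(θ − b)))
Remove guessing floor: (0.68 − 0.09)/(1 − 0.09) = 0.6484
logit = ln(0.6484/0.3516) = 0.6118
θ = b + logit/(a) = 0.78 + 0.6118/1.1000 = 1.3362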